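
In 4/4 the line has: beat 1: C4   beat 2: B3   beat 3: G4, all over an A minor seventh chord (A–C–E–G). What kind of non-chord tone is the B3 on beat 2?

Escape tone.

The harmony at that moment is A minor seventh chord (A, C, E, G); B3 is not a chord tone.
It is approached by step down from C4 and left by leap up to G4.
Step in, leap out, on a weak beat — an escape tone.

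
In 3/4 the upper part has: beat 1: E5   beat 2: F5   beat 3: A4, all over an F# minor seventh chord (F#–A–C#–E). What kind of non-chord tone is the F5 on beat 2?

The harmony at that moment is F# minor seventh chord (F#, A, C#, E); F5 is not a chord tone.
It is approached by step up from E5 and left by leap down to A4.
Step in, leap out, on a weak beat — an escape tone.

Escape tone.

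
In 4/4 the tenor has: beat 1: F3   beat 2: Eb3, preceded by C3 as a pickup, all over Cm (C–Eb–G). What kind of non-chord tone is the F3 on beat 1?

The harmony at that moment is C minor triad (C, Eb, G); F3 is not a chord tone.
It is approached by leap up from C3 and left by step down to Eb3.
Leap in, step out, metrically accented — an appoggiatura.

Appoggiatura.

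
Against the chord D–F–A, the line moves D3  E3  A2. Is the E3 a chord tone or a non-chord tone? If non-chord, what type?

Non-chord tone — an escape tone.

The harmony at that moment is D minor triad (D, F, A); E3 is not a chord tone.
It is approached by step up from D3 and left by leap down to A2.
Step in, leap out — an escape tone.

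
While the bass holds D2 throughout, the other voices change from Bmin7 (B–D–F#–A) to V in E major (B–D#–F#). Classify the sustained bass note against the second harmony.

Pedal tone (pedal point).

The harmony at that moment is B major triad (B, D#, F#); D2 is not a chord tone.
It is held over (the same pitch as the preceding D2) and then sustained as the same pitch into the next harmony.
Sustained through a change of harmony — a pedal tone.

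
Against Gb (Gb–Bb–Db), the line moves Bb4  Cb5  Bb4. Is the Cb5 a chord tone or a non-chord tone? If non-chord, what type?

The harmony at that moment is Gb major triad (Gb, Bb, Db); Cb5 is not a chord tone.
It is approached by step up from Bb4 and left by step down to Bb4.
Step away and step back to the same note — a neighbor tone (upper neighbor).

Non-chord tone — a neighbor tone.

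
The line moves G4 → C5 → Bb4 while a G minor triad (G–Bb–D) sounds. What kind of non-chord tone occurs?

C5 is an appoggiatura.

The harmony at that moment is G minor triad (G, Bb, D); C5 is not a chord tone.
It is approached by leap up from G4 and left by step down to Bb4.
Leap in, step out — an appoggiatura.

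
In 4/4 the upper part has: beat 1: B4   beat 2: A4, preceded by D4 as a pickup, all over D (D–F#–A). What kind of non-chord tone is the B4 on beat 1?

Appoggiatura.

The harmony at that moment is D major triad (D, F#, A); B4 is not a chord tone.
It is approached by leap up from D4 and left by step down to A4.
Leap in, step out, metrically accented — an appoggiatura.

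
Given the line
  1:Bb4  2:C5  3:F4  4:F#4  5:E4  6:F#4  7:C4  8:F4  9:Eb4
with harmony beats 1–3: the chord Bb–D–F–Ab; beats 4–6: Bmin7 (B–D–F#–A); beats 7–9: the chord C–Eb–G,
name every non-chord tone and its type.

The harmony at that moment is Bb dominant seventh chord (Bb, D, F, Ab); C5 is not a chord tone.
It is approached by step up from Bb4 and left by leap down to F4.
Step in, leap out — an escape tone.
The harmony at that moment is B minor seventh chord (B, D, F#, A); E4 is not a chord tone.
It is approached by step down from F#4 and left by step up to F#4.
Step away and step back to the same note — a neighbor tone (lower neighbor).
The harmony at that moment is C minor triad (C, Eb, G); F4 is not a chord tone.
It is approached by leap up from C4 and left by step down to Eb4.
Leap in, step out — an appoggiatura.

C5 (beat 2) — escape tone; E4 (beat 5) — neighbor tone; F4 (beat 8) — appoggiatura.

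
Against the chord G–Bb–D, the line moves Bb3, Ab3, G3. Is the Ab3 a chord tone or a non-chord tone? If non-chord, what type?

The harmony at that moment is G minor triad (G, Bb, D); Ab3 is not a chord tone.
It is approached by step down from Bb3 and left by step down to G3.
Step in, step out in the same direction — a passing tone.

Non-chord tone — a passing tone.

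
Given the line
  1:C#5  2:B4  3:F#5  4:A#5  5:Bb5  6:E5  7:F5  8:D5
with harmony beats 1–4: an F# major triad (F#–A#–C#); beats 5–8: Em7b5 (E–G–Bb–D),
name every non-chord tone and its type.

The harmony at that moment is F# major triad (F#, A#, C#); B4 is not a chord tone.
It is approached by step down from C#5 and left by leap up to F#5.
Step in, leap out — an escape tone.
The harmony at that moment is E half-diminished seventh chord (E, G, Bb, D); F5 is not a chord tone.
It is approached by step up from E5 and left by leap down to D5.
Step in, leap out — an escape tone.

B4 (beat 2) — escape tone; F5 (beat 7) — escape tone.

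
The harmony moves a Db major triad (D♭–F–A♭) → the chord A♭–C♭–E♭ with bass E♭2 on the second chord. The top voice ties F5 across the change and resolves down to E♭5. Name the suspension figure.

At the second chord the bass is E♭2. The suspended F5 lies a ninth above the bass; after resolving down by step to E♭5, the interval above the bass becomes an octave.
Suspension figures are named by those two intervals: 9–8.

9–8 suspension.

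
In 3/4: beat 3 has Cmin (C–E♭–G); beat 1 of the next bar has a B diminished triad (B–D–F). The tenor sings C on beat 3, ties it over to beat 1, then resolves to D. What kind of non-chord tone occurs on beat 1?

The harmony at that moment is B diminished triad (B, D, F); C is not a chord tone.
It is held over (the same pitch as the preceding C) and left by step up to D.
Held over from the previous chord and resolving up by step — a retardation.

Retardation.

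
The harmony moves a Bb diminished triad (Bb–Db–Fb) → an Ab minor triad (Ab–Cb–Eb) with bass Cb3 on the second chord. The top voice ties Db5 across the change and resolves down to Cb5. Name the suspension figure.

At the second chord the bass is Cb3. The suspended Db5 lies a ninth above the bass; after resolving down by step to Cb5, the interval above the bass becomes an octave.
Suspension figures are named by those two intervals: 9–8.

9–8 suspension.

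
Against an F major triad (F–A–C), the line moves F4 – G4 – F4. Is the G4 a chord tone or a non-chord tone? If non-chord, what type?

The harmony at that moment is F major triad (F, A, C); G4 is not a chord tone.
It is approached by step up from F4 and left by step down to F4.
Step away and step back to the same note — a neighbor tone (upper neighbor).

Non-chord tone — a neighbor tone.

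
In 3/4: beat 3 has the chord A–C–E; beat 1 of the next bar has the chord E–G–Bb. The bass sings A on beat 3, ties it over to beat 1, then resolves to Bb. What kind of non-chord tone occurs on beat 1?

Retardation.

The harmony at that moment is E diminished triad (E, G, Bb); A is not a chord tone.
It is held over (the same pitch as the preceding A) and left by step up to Bb.
Held over from the previous chord and resolving up by step — a retardation.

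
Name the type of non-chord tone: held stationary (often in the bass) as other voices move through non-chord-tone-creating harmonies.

Pedal tone.

Approach: none. Departure: none — a single pitch is sustained while the chords change around it, passing through harmonies that do not contain it.
No melodic motion at all; the dissonance is created entirely by the moving harmonies against the stationary note — a pedal tone (pedal point).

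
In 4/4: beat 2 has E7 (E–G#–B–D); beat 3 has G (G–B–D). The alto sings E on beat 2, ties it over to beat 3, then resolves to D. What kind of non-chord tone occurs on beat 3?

Suspension.

The harmony at that moment is G major triad (G, B, D); E is not a chord tone.
It is held over (the same pitch as the preceding E) and left by step down to D.
Held over from the previous chord and resolving down by step — a suspension.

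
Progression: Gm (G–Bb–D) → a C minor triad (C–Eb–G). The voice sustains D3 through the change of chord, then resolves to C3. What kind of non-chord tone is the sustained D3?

The harmony at that moment is C minor triad (C, Eb, G); D3 is not a chord tone.
It is held over (the same pitch as the preceding D3) and left by step down to C3.
Held over from the previous chord and resolving down by step — a suspension.

D3 is a suspension.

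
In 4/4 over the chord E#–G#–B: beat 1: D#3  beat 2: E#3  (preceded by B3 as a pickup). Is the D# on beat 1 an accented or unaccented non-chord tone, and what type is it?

The harmony at that moment is E# diminished triad (E#, G#, B); D#3 is not a chord tone.
It is approached by leap down from B3 and left by step up to E#3.
Leap in, step out — an appoggiatura.
It falls on the downbeat, so it is accented.

Accented appoggiatura.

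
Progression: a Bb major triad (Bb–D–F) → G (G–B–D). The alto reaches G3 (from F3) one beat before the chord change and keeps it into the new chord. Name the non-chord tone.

G3 is an anticipation.

The harmony at that moment is Bb major triad (Bb, D, F); G3 is not a chord tone.
It is approached by step up from F3 and then sustained as the same pitch into the next harmony.
Arriving early and becoming a chord tone when the harmony changes — an anticipation.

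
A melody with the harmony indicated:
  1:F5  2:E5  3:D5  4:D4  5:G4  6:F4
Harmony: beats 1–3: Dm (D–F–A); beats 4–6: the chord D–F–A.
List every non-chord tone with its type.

The harmony at that moment is D minor triad (D, F, A); E5 is not a chord tone.
It is approached by step down from F5 and left by step down to D5.
Step in, step out in the same direction — a passing tone.
The harmony at that moment is D minor triad (D, F, A); G4 is not a chord tone.
It is approached by leap up from D4 and left by step down to F4.
Leap in, step out — an appoggiatura.

E5 (beat 2) — passing tone; G4 (beat 5) — appoggiatura.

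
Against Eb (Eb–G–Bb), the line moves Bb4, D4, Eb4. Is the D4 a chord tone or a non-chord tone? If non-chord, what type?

The harmony at that moment is Eb major triad (Eb, G, Bb); D4 is not a chord tone.
It is approached by leap down from Bb4 and left by step up to Eb4.
Leap in, step out — an appoggiatura.

Non-chord tone — an appoggiatura.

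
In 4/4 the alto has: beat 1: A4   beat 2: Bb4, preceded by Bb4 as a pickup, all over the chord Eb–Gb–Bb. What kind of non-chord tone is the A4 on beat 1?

Lower neighbor tone.

The harmony at that moment is Eb minor triad (Eb, Gb, Bb); A4 is not a chord tone.
It is approached by step down from Bb4 and left by step up to Bb4.
Step away and step back to the same note — a neighbor tone (lower neighbor).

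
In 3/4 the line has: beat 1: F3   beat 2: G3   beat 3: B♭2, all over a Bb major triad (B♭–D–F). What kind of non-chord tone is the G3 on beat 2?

The harmony at that moment is B♭ major triad (B♭, D, F); G3 is not a chord tone.
It is approached by step up from F3 and left by leap down to B♭2.
Step in, leap out, on a weak beat — an escape tone.

Escape tone.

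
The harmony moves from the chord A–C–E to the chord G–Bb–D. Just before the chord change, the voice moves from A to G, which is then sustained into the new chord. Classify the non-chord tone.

G is an anticipation.

The harmony at that moment is A minor triad (A, C, E); G is not a chord tone.
It is approached by step down from A and then sustained as the same pitch into the next harmony.
Arriving early and becoming a chord tone when the harmony changes — an anticipation.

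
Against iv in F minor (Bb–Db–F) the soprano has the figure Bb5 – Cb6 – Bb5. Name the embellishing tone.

The harmony at that moment is Bb minor triad (Bb, Db, F); Cb6 is not a chord tone.
It is approached by step up from Bb5 and left by step down to Bb5.
Step away and step back to the same note — a neighbor tone (upper neighbor).

Cb6 is a neighbor tone.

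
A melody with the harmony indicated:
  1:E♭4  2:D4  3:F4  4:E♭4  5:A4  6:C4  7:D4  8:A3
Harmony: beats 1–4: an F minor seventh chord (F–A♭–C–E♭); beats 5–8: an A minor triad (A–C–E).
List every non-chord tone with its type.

D4 (beat 2) — escape tone; D4 (beat 7) — escape tone.

The harmony at that moment is F minor seventh chord (F, A♭, C, E♭); D4 is not a chord tone.
It is approached by step down from E♭4 and left by leap up to F4.
Step in, leap out — an escape tone.
The harmony at that moment is A minor triad (A, C, E); D4 is not a chord tone.
It is approached by step up from C4 and left by leap down to A3.
Step in, leap out — an escape tone.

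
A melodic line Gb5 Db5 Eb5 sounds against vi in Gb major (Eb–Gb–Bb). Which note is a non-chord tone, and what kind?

The harmony at that moment is Eb minor triad (Eb, Gb, Bb); Db5 is not a chord tone.
It is approached by leap down from Gb5 and left by step up to Eb5.
Leap in, step out — an appoggiatura.

Db5 is an appoggiatura.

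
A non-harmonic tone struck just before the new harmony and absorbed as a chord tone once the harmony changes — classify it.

Anticipation.

Approach: ahead of the chord change (typically by step), so it is dissonant against the current harmony. Departure: none — the same pitch is restated or held and is a chord tone of the new harmony.
Dissonant first, consonant once the harmony catches up: the note simply arrives early — an anticipation. (The reverse timing, consonant first and dissonant after the change, would be a suspension or retardation.)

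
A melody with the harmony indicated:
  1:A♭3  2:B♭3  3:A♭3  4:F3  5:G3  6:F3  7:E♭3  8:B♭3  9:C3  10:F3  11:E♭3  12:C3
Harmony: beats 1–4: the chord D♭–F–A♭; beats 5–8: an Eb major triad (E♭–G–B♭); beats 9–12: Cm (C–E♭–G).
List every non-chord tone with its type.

B♭3 (beat 2) — neighbor tone; F3 (beat 6) — passing tone; F3 (beat 10) — appoggiatura.

The harmony at that moment is D♭ major triad (D♭, F, A♭); B♭3 is not a chord tone.
It is approached by step up from A♭3 and left by step down to A♭3.
Step away and step back to the same note — a neighbor tone (upper neighbor).
The harmony at that moment is E♭ major triad (E♭, G, B♭); F3 is not a chord tone.
It is approached by step down from G3 and left by step down to E♭3.
Step in, step out in the same direction — a passing tone.
The harmony at that moment is C minor triad (C, E♭, G); F3 is not a chord tone.
It is approached by leap up from C3 and left by step down to E♭3.
Leap in, step out — an appoggiatura.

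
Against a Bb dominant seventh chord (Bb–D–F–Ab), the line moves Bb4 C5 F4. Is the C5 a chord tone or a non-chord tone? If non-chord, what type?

Non-chord tone — an escape tone.

The harmony at that moment is Bb dominant seventh chord (Bb, D, F, Ab); C5 is not a chord tone.
It is approached by step up from Bb4 and left by leap down to F4.
Step in, leap out — an escape tone.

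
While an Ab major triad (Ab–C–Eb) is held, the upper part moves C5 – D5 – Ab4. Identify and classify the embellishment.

The harmony at that moment is Ab major triad (Ab, C, Eb); D5 is not a chord tone.
It is approached by step up from C5 and left by leap down to Ab4.
Step in, leap out — an escape tone.

D5 is an escape tone.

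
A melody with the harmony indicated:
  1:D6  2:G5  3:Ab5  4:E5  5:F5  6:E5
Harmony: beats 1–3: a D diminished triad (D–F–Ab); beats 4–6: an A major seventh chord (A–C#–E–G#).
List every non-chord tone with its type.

The harmony at that moment is D diminished triad (D, F, Ab); G5 is not a chord tone.
It is approached by leap down from D6 and left by step up to Ab5.
Leap in, step out — an appoggiatura.
The harmony at that moment is A major seventh chord (A, C#, E, G#); F5 is not a chord tone.
It is approached by step up from E5 and left by step down to E5.
Step away and step back to the same note — a neighbor tone (upper neighbor).

G5 (beat 2) — appoggiatura; F5 (beat 5) — neighbor tone.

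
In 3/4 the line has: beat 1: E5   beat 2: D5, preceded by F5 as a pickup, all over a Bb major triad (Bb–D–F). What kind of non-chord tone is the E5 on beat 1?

The harmony at that moment is Bb major triad (Bb, D, F); E5 is not a chord tone.
It is approached by step down from F5 and left by step down to D5.
Step in, step out in the same direction — a passing tone.

Passing tone.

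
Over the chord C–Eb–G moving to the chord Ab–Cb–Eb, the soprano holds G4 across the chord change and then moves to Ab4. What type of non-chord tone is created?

The harmony at that moment is Ab minor triad (Ab, Cb, Eb); G4 is not a chord tone.
It is held over (the same pitch as the preceding G4) and left by step up to Ab4.
Held over from the previous chord and resolving up by step — a retardation.

G4 is a retardation.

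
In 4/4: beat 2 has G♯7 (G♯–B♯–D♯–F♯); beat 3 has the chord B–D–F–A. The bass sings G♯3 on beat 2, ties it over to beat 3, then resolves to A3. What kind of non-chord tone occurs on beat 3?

The harmony at that moment is B half-diminished seventh chord (B, D, F, A); G♯3 is not a chord tone.
It is held over (the same pitch as the preceding G♯3) and left by step up to A3.
Held over from the previous chord and resolving up by step — a retardation.

Retardation.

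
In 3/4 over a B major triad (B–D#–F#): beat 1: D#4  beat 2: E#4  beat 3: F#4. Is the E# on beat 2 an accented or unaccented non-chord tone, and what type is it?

Unaccented passing tone.

The harmony at that moment is B major triad (B, D#, F#); E#4 is not a chord tone.
It is approached by step up from D#4 and left by step up to F#4.
Step in, step out in the same direction — a passing tone.
It falls on a weak beat, so it is unaccented.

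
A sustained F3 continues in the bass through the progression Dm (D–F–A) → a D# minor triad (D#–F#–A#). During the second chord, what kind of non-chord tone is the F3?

The harmony at that moment is D# minor triad (D#, F#, A#); F3 is not a chord tone.
It is held over (the same pitch as the preceding F3) and then sustained as the same pitch into the next harmony.
Sustained through a change of harmony — a pedal tone.

Pedal tone (pedal point).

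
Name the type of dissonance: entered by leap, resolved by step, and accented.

Approach: by leap. Departure: by step. Metric position: strong.
Leap in, step out, in a metrically strong position — an appoggiatura. (It is the mirror image of the escape tone, which steps in and leaps out from a weak position.)

Appoggiatura.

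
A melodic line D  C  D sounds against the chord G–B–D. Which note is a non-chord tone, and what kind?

The harmony at that moment is G major triad (G, B, D); C is not a chord tone.
It is approached by step down from D and left by step up to D.
Step away and step back to the same note — a neighbor tone (lower neighbor).

C is a neighbor tone.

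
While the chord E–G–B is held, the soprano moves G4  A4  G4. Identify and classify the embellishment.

A4 is a neighbor tone.

The harmony at that moment is E minor triad (E, G, B); A4 is not a chord tone.
It is approached by step up from G4 and left by step down to G4.
Step away and step back to the same note — a neighbor tone (upper neighbor).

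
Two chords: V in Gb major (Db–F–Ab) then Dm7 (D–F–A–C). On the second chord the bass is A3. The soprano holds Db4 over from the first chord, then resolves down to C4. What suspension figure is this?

At the second chord the bass is A3. The suspended Db4 lies a fourth above the bass; after resolving down by step to C4, the interval above the bass becomes a third.
Suspension figures are named by those two intervals: 4–3.

4–3 suspension.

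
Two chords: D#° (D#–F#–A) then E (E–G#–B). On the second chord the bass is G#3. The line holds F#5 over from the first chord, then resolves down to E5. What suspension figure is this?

7–6 suspension.

At the second chord the bass is G#3. The suspended F#5 lies a seventh above the bass; after resolving down by step to E5, the interval above the bass becomes a sixth.
Suspension figures are named by those two intervals: 7–6.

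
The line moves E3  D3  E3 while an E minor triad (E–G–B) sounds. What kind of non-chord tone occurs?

D3 is a neighbor tone.

The harmony at that moment is E minor triad (E, G, B); D3 is not a chord tone.
It is approached by step down from E3 and left by step up to E3.
Step away and step back to the same note — a neighbor tone (lower neighbor).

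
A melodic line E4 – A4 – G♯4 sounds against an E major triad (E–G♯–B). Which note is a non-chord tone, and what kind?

The harmony at that moment is E major triad (E, G♯, B); A4 is not a chord tone.
It is approached by leap up from E4 and left by step down to G♯4.
Leap in, step out — an appoggiatura.

A4 is an appoggiatura.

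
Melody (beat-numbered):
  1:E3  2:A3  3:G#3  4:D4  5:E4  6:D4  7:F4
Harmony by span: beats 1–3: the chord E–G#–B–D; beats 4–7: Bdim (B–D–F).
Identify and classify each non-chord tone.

The harmony at that moment is E dominant seventh chord (E, G#, B, D); A3 is not a chord tone.
It is approached by leap up from E3 and left by step down to G#3.
Leap in, step out — an appoggiatura.
The harmony at that moment is B diminished triad (B, D, F); E4 is not a chord tone.
It is approached by step up from D4 and left by step down to D4.
Step away and step back to the same note — a neighbor tone (upper neighbor).

A3 (beat 2) — appoggiatura; E4 (beat 5) — neighbor tone.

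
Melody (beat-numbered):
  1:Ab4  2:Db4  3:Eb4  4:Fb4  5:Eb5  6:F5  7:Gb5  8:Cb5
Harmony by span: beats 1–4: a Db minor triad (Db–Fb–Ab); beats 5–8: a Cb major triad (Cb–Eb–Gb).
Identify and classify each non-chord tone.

The harmony at that moment is Db minor triad (Db, Fb, Ab); Eb4 is not a chord tone.
It is approached by step up from Db4 and left by step up to Fb4.
Step in, step out in the same direction — a passing tone.
The harmony at that moment is Cb major triad (Cb, Eb, Gb); F5 is not a chord tone.
It is approached by step up from Eb5 and left by step up to Gb5.
Step in, step out in the same direction — a passing tone.

Eb4 (beat 3) — passing tone; F5 (beat 6) — passing tone.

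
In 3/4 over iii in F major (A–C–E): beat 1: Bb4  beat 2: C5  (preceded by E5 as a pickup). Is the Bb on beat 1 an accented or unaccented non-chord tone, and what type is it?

Accented appoggiatura.

The harmony at that moment is A minor triad (A, C, E); Bb4 is not a chord tone.
It is approached by leap down from E5 and left by step up to C5.
Leap in, step out — an appoggiatura.
It falls on the downbeat, so it is accented.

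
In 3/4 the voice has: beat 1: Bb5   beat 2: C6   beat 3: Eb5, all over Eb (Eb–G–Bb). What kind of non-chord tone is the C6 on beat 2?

The harmony at that moment is Eb major triad (Eb, G, Bb); C6 is not a chord tone.
It is approached by step up from Bb5 and left by leap down to Eb5.
Step in, leap out, on a weak beat — an escape tone.

Escape tone.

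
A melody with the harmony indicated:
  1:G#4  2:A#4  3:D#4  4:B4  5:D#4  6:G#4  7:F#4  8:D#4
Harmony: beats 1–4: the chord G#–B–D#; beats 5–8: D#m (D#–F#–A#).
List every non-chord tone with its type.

The harmony at that moment is G# minor triad (G#, B, D#); A#4 is not a chord tone.
It is approached by step up from G#4 and left by leap down to D#4.
Step in, leap out — an escape tone.
The harmony at that moment is D# minor triad (D#, F#, A#); G#4 is not a chord tone.
It is approached by leap up from D#4 and left by step down to F#4.
Leap in, step out — an appoggiatura.

A#4 (beat 2) — escape tone; G#4 (beat 6) — appoggiatura.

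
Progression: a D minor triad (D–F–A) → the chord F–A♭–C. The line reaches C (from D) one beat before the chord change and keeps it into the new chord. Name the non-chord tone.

C is an anticipation.

The harmony at that moment is D minor triad (D, F, A); C is not a chord tone.
It is approached by step down from D and then sustained as the same pitch into the next harmony.
Arriving early and becoming a chord tone when the harmony changes — an anticipation.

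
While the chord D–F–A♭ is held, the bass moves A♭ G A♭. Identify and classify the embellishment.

The harmony at that moment is D diminished triad (D, F, A♭); G is not a chord tone.
It is approached by step down from A♭ and left by step up to A♭.
Step away and step back to the same note — a neighbor tone (lower neighbor).

G is a neighbor tone.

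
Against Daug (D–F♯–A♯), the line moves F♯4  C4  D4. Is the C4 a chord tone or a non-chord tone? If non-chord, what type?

Non-chord tone — an appoggiatura.

The harmony at that moment is D augmented triad (D, F♯, A♯); C4 is not a chord tone.
It is approached by leap down from F♯4 and left by step up to D4.
Leap in, step out — an appoggiatura.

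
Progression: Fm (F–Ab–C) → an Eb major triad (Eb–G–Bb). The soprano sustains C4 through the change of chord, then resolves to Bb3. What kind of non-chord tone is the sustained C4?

The harmony at that moment is Eb major triad (Eb, G, Bb); C4 is not a chord tone.
It is held over (the same pitch as the preceding C4) and left by step down to Bb3.
Held over from the previous chord and resolving down by step — a suspension.

C4 is a suspension.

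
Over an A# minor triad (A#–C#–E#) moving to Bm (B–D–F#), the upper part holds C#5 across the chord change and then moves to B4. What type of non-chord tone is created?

C#5 is a suspension.

The harmony at that moment is B minor triad (B, D, F#); C#5 is not a chord tone.
It is held over (the same pitch as the preceding C#5) and left by step down to B4.
Held over from the previous chord and resolving down by step — a suspension.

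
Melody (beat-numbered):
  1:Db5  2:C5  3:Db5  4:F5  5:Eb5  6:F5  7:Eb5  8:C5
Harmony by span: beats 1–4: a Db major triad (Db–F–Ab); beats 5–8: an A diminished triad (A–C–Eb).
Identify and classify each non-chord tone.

The harmony at that moment is Db major triad (Db, F, Ab); C5 is not a chord tone.
It is approached by step down from Db5 and left by step up to Db5.
Step away and step back to the same note — a neighbor tone (lower neighbor).
The harmony at that moment is A diminished triad (A, C, Eb); F5 is not a chord tone.
It is approached by step up from Eb5 and left by step down to Eb5.
Step away and step back to the same note — a neighbor tone (upper neighbor).

C5 (beat 2) — neighbor tone; F5 (beat 6) — neighbor tone.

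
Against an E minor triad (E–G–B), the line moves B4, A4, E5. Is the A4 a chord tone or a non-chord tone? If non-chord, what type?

Non-chord tone — an escape tone.

The harmony at that moment is E minor triad (E, G, B); A4 is not a chord tone.
It is approached by step down from B4 and left by leap up to E5.
Step in, leap out — an escape tone.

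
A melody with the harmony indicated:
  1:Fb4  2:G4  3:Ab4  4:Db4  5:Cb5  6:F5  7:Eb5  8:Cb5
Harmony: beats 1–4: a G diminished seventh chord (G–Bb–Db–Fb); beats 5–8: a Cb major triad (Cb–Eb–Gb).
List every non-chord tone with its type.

The harmony at that moment is G diminished seventh chord (G, Bb, Db, Fb); Ab4 is not a chord tone.
It is approached by step up from G4 and left by leap down to Db4.
Step in, leap out — an escape tone.
The harmony at that moment is Cb major triad (Cb, Eb, Gb); F5 is not a chord tone.
It is approached by leap up from Cb5 and left by step down to Eb5.
Leap in, step out — an appoggiatura.

Ab4 (beat 3) — escape tone; F5 (beat 6) — appoggiatura.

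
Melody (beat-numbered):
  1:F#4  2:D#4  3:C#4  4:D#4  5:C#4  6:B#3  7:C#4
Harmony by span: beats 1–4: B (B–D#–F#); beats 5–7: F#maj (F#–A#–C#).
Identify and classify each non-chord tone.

C#4 (beat 3) — neighbor tone; B#3 (beat 6) — neighbor tone.

The harmony at that moment is B major triad (B, D#, F#); C#4 is not a chord tone.
It is approached by step down from D#4 and left by step up to D#4.
Step away and step back to the same note — a neighbor tone (lower neighbor).
The harmony at that moment is F# major triad (F#, A#, C#); B#3 is not a chord tone.
It is approached by step down from C#4 and left by step up to C#4.
Step away and step back to the same note — a neighbor tone (lower neighbor).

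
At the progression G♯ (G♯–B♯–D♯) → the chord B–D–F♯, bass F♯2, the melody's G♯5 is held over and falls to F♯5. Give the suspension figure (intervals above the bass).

9–8 suspension.

At the second chord the bass is F♯2. The suspended G♯5 lies a ninth above the bass; after resolving down by step to F♯5, the interval above the bass becomes an octave.
Suspension figures are named by those two intervals: 9–8.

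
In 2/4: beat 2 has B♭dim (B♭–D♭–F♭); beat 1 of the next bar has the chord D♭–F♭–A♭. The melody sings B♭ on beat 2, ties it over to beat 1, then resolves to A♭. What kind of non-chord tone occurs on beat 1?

The harmony at that moment is D♭ minor triad (D♭, F♭, A♭); B♭ is not a chord tone.
It is held over (the same pitch as the preceding B♭) and left by step down to A♭.
Held over from the previous chord and resolving down by step — a suspension.

Suspension.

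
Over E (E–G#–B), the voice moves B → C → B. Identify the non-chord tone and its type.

The harmony at that moment is E major triad (E, G#, B); C is not a chord tone.
It is approached by step up from B and left by step down to B.
Step away and step back to the same note — a neighbor tone (upper neighbor).

C is a neighbor tone.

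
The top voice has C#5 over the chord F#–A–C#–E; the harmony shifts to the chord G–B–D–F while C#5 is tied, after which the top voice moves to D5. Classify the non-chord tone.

The harmony at that moment is G dominant seventh chord (G, B, D, F); C#5 is not a chord tone.
It is held over (the same pitch as the preceding C#5) and left by step up to D5.
Held over from the previous chord and resolving up by step — a retardation.

C#5 is a retardation.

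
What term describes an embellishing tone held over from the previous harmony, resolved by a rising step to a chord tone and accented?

Approach: by preparation — the pitch is first a chord tone, then held (tied or repeated) while the harmony changes under it. Departure: up by step. Metric position: strong.
A prepared dissonance that resolves upward by step — a retardation. (The same figure resolving downward would be a suspension.)

Retardation.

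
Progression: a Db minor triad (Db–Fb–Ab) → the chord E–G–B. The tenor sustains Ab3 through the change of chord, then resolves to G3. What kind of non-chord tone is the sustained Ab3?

The harmony at that moment is E minor triad (E, G, B); Ab3 is not a chord tone.
It is held over (the same pitch as the preceding Ab3) and left by step down to G3.
Held over from the previous chord and resolving down by step — a suspension.

Ab3 is a suspension.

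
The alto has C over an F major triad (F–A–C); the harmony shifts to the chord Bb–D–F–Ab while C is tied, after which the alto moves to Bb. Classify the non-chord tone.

The harmony at that moment is Bb dominant seventh chord (Bb, D, F, Ab); C is not a chord tone.
It is held over (the same pitch as the preceding C) and left by step down to Bb.
Held over from the previous chord and resolving down by step — a suspension.

C is a suspension.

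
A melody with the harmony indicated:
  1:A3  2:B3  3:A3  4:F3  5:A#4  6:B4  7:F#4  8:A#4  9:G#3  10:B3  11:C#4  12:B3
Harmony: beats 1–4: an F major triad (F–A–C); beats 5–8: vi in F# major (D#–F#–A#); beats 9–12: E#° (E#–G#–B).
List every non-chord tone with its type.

B3 (beat 2) — neighbor tone; B4 (beat 6) — escape tone; C#4 (beat 11) — neighbor tone.

The harmony at that moment is F major triad (F, A, C); B3 is not a chord tone.
It is approached by step up from A3 and left by step down to A3.
Step away and step back to the same note — a neighbor tone (upper neighbor).
The harmony at that moment is D# minor triad (D#, F#, A#); B4 is not a chord tone.
It is approached by step up from A#4 and left by leap down to F#4.
Step in, leap out — an escape tone.
The harmony at that moment is E# diminished triad (E#, G#, B); C#4 is not a chord tone.
It is approached by step up from B3 and left by step down to B3.
Step away and step back to the same note — a neighbor tone (upper neighbor).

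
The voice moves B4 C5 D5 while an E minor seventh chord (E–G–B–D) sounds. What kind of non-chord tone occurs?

The harmony at that moment is E minor seventh chord (E, G, B, D); C5 is not a chord tone.
It is approached by step up from B4 and left by step up to D5.
Step in, step out in the same direction — a passing tone.

C5 is a passing tone.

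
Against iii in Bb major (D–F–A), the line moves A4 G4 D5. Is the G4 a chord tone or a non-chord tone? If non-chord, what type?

Non-chord tone — an escape tone.

The harmony at that moment is D minor triad (D, F, A); G4 is not a chord tone.
It is approached by step down from A4 and left by leap up to D5.
Step in, leap out — an escape tone.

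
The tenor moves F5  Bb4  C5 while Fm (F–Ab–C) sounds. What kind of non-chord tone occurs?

Bb4 is an appoggiatura.

The harmony at that moment is F minor triad (F, Ab, C); Bb4 is not a chord tone.
It is approached by leap down from F5 and left by step up to C5.
Leap in, step out — an appoggiatura.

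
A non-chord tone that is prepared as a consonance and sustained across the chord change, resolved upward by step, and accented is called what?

Approach: by preparation — the pitch is first a chord tone, then held (tied or repeated) while the harmony changes under it. Departure: up by step. Metric position: strong.
A prepared dissonance that resolves upward by step — a retardation. (The same figure resolving downward would be a suspension.)

Retardation.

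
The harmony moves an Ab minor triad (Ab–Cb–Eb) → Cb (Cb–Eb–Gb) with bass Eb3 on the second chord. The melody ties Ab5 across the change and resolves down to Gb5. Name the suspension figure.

At the second chord the bass is Eb3. The suspended Ab5 lies a fourth above the bass; after resolving down by step to Gb5, the interval above the bass becomes a third.
Suspension figures are named by those two intervals: 4–3.

4–3 suspension.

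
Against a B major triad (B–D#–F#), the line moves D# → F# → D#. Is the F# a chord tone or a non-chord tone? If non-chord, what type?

B major triad contains B, D#, F#; F# is the fifth, so it is a chord tone.

Chord tone (the fifth of B major triad).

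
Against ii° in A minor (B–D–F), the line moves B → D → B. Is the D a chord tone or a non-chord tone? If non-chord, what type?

Chord tone (the third of B diminished triad).

B diminished triad contains B, D, F; D is the third, so it is a chord tone.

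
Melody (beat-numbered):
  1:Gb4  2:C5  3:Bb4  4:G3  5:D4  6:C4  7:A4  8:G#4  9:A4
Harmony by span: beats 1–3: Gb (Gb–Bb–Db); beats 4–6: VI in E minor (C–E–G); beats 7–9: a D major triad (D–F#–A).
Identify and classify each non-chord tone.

The harmony at that moment is Gb major triad (Gb, Bb, Db); C5 is not a chord tone.
It is approached by leap up from Gb4 and left by step down to Bb4.
Leap in, step out — an appoggiatura.
The harmony at that moment is C major triad (C, E, G); D4 is not a chord tone.
It is approached by leap up from G3 and left by step down to C4.
Leap in, step out — an appoggiatura.
The harmony at that moment is D major triad (D, F#, A); G#4 is not a chord tone.
It is approached by step down from A4 and left by step up to A4.
Step away and step back to the same note — a neighbor tone (lower neighbor).

C5 (beat 2) — appoggiatura; D4 (beat 5) — appoggiatura; G#4 (beat 8) — neighbor tone.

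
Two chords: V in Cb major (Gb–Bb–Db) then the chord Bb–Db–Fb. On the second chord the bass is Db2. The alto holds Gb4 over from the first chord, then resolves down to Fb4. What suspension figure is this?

4–3 suspension.

At the second chord the bass is Db2. The suspended Gb4 lies a fourth above the bass; after resolving down by step to Fb4, the interval above the bass becomes a third.
Suspension figures are named by those two intervals: 4–3.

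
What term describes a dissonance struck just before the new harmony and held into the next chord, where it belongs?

Anticipation.

Approach: ahead of the chord change (typically by step), so it is dissonant against the current harmony. Departure: none — the same pitch is restated or held and is a chord tone of the new harmony.
Dissonant first, consonant once the harmony catches up: the note simply arrives early — an anticipation. (The reverse timing, consonant first and dissonant after the change, would be a suspension or retardation.)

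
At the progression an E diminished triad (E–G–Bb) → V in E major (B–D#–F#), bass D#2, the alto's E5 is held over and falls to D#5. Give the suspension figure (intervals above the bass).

9–8 suspension.

At the second chord the bass is D#2. The suspended E5 lies a ninth above the bass; after resolving down by step to D#5, the interval above the bass becomes an octave.
Suspension figures are named by those two intervals: 9–8.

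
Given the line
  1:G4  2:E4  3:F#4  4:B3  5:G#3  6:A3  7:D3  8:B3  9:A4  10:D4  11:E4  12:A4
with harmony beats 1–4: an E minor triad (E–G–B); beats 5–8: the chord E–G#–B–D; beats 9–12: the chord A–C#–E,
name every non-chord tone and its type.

The harmony at that moment is E minor triad (E, G, B); F#4 is not a chord tone.
It is approached by step up from E4 and left by leap down to B3.
Step in, leap out — an escape tone.
The harmony at that moment is E dominant seventh chord (E, G#, B, D); A3 is not a chord tone.
It is approached by step up from G#3 and left by leap down to D3.
Step in, leap out — an escape tone.
The harmony at that moment is A major triad (A, C#, E); D4 is not a chord tone.
It is approached by leap down from A4 and left by step up to E4.
Leap in, step out — an appoggiatura.

F#4 (beat 3) — escape tone; A3 (beat 6) — escape tone; D4 (beat 10) — appoggiatura.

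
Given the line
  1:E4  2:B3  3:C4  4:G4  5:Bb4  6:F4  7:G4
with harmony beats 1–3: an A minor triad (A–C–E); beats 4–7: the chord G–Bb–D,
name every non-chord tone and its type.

The harmony at that moment is A minor triad (A, C, E); B3 is not a chord tone.
It is approached by leap down from E4 and left by step up to C4.
Leap in, step out — an appoggiatura.
The harmony at that moment is G minor triad (G, Bb, D); F4 is not a chord tone.
It is approached by leap down from Bb4 and left by step up to G4.
Leap in, step out — an appoggiatura.

B3 (beat 2) — appoggiatura; F4 (beat 6) — appoggiatura.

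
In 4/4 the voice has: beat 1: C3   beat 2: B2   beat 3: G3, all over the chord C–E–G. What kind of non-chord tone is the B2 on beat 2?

The harmony at that moment is C major triad (C, E, G); B2 is not a chord tone.
It is approached by step down from C3 and left by leap up to G3.
Step in, leap out, on a weak beat — an escape tone.

Escape tone.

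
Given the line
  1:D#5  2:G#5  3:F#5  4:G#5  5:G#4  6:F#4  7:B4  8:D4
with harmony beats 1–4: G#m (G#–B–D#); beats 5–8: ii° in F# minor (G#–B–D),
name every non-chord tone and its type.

The harmony at that moment is G# minor triad (G#, B, D#); F#5 is not a chord tone.
It is approached by step down from G#5 and left by step up to G#5.
Step away and step back to the same note — a neighbor tone (lower neighbor).
The harmony at that moment is G# diminished triad (G#, B, D); F#4 is not a chord tone.
It is approached by step down from G#4 and left by leap up to B4.
Step in, leap out — an escape tone.

F#5 (beat 3) — neighbor tone; F#4 (beat 6) — escape tone.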